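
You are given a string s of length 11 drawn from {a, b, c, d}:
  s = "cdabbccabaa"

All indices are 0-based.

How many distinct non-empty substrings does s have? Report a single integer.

rank | idx | suffix
   0 |  10 | a
   1 |   9 | aa
   2 |   7 | abaa
   3 |   2 | abbccabaa
   4 |   8 | baa
   5 |   3 | bbccabaa
   6 |   4 | bccabaa
   7 |   6 | cabaa
   8 |   5 | ccabaa
   9 |   0 | cdabbccabaa
  10 |   1 | dabbccabaa

SA = [10, 9, 7, 2, 8, 3, 4, 6, 5, 0, 1]
[i] adj suffixes → lcp
  [1] 10/9 → 1 ('a')
  [2] 9/7 → 1 ('a')
  [3] 7/2 → 2 ('ab')
  [4] 2/8 → 0 ('')
  [5] 8/3 → 1 ('b')
  [6] 3/4 → 1 ('b')
  [7] 4/6 → 0 ('')
  [8] 6/5 → 1 ('c')
  [9] 5/0 → 1 ('c')
  [10] 0/1 → 0 ('')

n(n+1)/2 = 11·12/2 = 66
Σ LCP = 0 + 1 + 1 + 2 + 0 + 1 + 1 + 0 + 1 + 1 + 0 = 8
distinct = 66 − 8 = 58

58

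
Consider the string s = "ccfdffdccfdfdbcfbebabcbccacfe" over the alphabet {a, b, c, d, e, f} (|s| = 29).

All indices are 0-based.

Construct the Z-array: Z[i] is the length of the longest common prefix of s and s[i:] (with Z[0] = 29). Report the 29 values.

Z[0]=29
i=1: outside box; Z[1]=1 scan→box=[1,2)
i=2: outside box; Z[2]=0
i=3: outside box; Z[3]=0
i=4: outside box; Z[4]=0
i=5: outside box; Z[5]=0
i=6: outside box; Z[6]=0
i=7: outside box; Z[7]=5 scan→box=[7,12)
i=8: min(r-i=4, Z[1]=1)=1; Z[8]=1
i=9: min(r-i=3, Z[2]=0)=0; Z[9]=0
i=10: min(r-i=2, Z[3]=0)=0; Z[10]=0
i=11: min(r-i=1, Z[4]=0)=0; Z[11]=0
i=12: outside box; Z[12]=0
i=13: outside box; Z[13]=0
i=14: outside box; Z[14]=1 scan→box=[14,15)
i=15: outside box; Z[15]=0
i=16: outside box; Z[16]=0
i=17: outside box; Z[17]=0
i=18: outside box; Z[18]=0
i=19: outside box; Z[19]=0
i=20: outside box; Z[20]=0
i=21: outside box; Z[21]=1 scan→box=[21,22)
i=22: outside box; Z[22]=0
i=23: outside box; Z[23]=2 scan→box=[23,25)
i=24: min(r-i=1, Z[1]=1)=1; Z[24]=1
i=25: outside box; Z[25]=0
i=26: outside box; Z[26]=1 scan→box=[26,27)
i=27: outside box; Z[27]=0
i=28: outside box; Z[28]=0

[29, 1, 0, 0, 0, 0, 0, 5, 1, 0, 0, 0, 0, 0, 1, 0, 0, 0, 0, 0, 0, 1, 0, 2, 1, 0, 1, 0, 0]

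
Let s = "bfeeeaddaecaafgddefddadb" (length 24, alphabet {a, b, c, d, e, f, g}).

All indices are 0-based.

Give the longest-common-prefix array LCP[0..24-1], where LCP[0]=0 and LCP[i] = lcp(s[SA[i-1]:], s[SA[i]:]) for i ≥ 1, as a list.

[0, 1, 2, 1, 1, 0, 1, 0, 0, 2, 1, 1, 3, 2, 1, 0, 1, 1, 2, 1, 0, 1, 1, 0]

sorted suffixes:
  #0 SA[0]=11  'aafgddefddadb'
  #1 SA[1]=21  'adb'
  #2 SA[2]=5  'addaecaafgddefddadb'
  #3 SA[3]=8  'aecaafgddefddadb'
  #4 SA[4]=12  'afgddefddadb'
  #5 SA[5]=23  'b'
  #6 SA[6]=0  'bfeeeaddaecaafgddefddadb'
  #7 SA[7]=10  'caafgddefddadb'
  #8 SA[8]=20  'dadb'
  #9 SA[9]=7  'daecaafgddefddadb'
  #10 SA[10]=22  'db'
  #11 SA[11]=19  'ddadb'
  #12 SA[12]=6  'ddaecaafgddefddadb'
  #13 SA[13]=15  'ddefddadb'
  #14 SA[14]=16  'defddadb'
  #15 SA[15]=4  'eaddaecaafgddefddadb'
  #16 SA[16]=9  'ecaafgddefddadb'
  #17 SA[17]=3  'eeaddaecaafgddefddadb'
  #18 SA[18]=2  'eeeaddaecaafgddefddadb'
  #19 SA[19]=17  'efddadb'
  #20 SA[20]=18  'fddadb'
  #21 SA[21]=1  'feeeaddaecaafgddefddadb'
  #22 SA[22]=13  'fgddefddadb'
  #23 SA[23]=14  'gddefddadb'

SA = [11, 21, 5, 8, 12, 23, 0, 10, 20, 7, 22, 19, 6, 15, 16, 4, 9, 3, 2, 17, 18, 1, 13, 14]
[i] adj suffixes → lcp
  [1] 11/21 → 1 ('a')
  [2] 21/5 → 2 ('ad')
  [3] 5/8 → 1 ('a')
  [4] 8/12 → 1 ('a')
  [5] 12/23 → 0 ('')
  [6] 23/0 → 1 ('b')
  [7] 0/10 → 0 ('')
  [8] 10/20 → 0 ('')
  [9] 20/7 → 2 ('da')
  [10] 7/22 → 1 ('d')
  [11] 22/19 → 1 ('d')
  [12] 19/6 → 3 ('dda')
  [13] 6/15 → 2 ('dd')
  [14] 15/16 → 1 ('d')
  [15] 16/4 → 0 ('')
  [16] 4/9 → 1 ('e')
  [17] 9/3 → 1 ('e')
  [18] 3/2 → 2 ('ee')
  [19] 2/17 → 1 ('e')
  [20] 17/18 → 0 ('')
  [21] 18/1 → 1 ('f')
  [22] 1/13 → 1 ('f')
  [23] 13/14 → 0 ('')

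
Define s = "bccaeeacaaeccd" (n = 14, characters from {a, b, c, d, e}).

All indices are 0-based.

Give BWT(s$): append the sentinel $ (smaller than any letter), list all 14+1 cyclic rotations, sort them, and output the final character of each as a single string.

dceac$acbecceaa

rank  rotation         last
    0  $bccaeeacaaeccd  d
    1  aaeccd$bccaeeac  c
    2  acaaeccd$bccaee  e
    3  aeccd$bccaeeaca  a
    4  aeeacaaeccd$bcc  c
    5  bccaeeacaaeccd$  $
    6  caaeccd$bccaeea  a
    7  caeeacaaeccd$bc  c
    8  ccaeeacaaeccd$b  b
    9  ccd$bccaeeacaae  e
   10  cd$bccaeeacaaec  c
   11  d$bccaeeacaaecc  c
   12  eacaaeccd$bccae  e
   13  eccd$bccaeeacaa  a
   14  eeacaaeccd$bcca  a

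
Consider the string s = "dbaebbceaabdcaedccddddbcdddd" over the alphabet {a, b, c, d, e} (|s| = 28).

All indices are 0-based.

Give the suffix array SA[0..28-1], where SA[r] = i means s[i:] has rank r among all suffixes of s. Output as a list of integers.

sorted suffixes:
  #0 SA[0]=8  'aabdcaedccddddbcdddd'
  #1 SA[1]=9  'abdcaedccddddbcdddd'
  #2 SA[2]=2  'aebbceaabdcaedccddddbcdddd'
  #3 SA[3]=13  'aedccddddbcdddd'
  #4 SA[4]=1  'baebbceaabdcaedccddddbcdddd'
  #5 SA[5]=4  'bbceaabdcaedccddddbcdddd'
  #6 SA[6]=22  'bcdddd'
  #7 SA[7]=5  'bceaabdcaedccddddbcdddd'
  #8 SA[8]=10  'bdcaedccddddbcdddd'
  #9 SA[9]=12  'caedccddddbcdddd'
  #10 SA[10]=16  'ccddddbcdddd'
  #11 SA[11]=23  'cdddd'
  #12 SA[12]=17  'cddddbcdddd'
  #13 SA[13]=6  'ceaabdcaedccddddbcdddd'
  #14 SA[14]=27  'd'
  #15 SA[15]=0  'dbaebbceaabdcaedccddddbcdddd'
  #16 SA[16]=21  'dbcdddd'
  #17 SA[17]=11  'dcaedccddddbcdddd'
  #18 SA[18]=15  'dccddddbcdddd'
  #19 SA[19]=26  'dd'
  #20 SA[20]=20  'ddbcdddd'
  #21 SA[21]=25  'ddd'
  #22 SA[22]=19  'dddbcdddd'
  #23 SA[23]=24  'dddd'
  #24 SA[24]=18  'ddddbcdddd'
  #25 SA[25]=7  'eaabdcaedccddddbcdddd'
  #26 SA[26]=3  'ebbceaabdcaedccddddbcdddd'
  #27 SA[27]=14  'edccddddbcdddd'

[8, 9, 2, 13, 1, 4, 22, 5, 10, 12, 16, 23, 17, 6, 27, 0, 21, 11, 15, 26, 20, 25, 19, 24, 18, 7, 3, 14]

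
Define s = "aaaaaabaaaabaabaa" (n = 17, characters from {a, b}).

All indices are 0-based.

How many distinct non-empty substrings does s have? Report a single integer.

98

rank | idx | suffix
   0 |  16 | a
   1 |  15 | aa
   2 |   0 | aaaaaabaaaabaabaa
   3 |   1 | aaaaabaaaabaabaa
   4 |   2 | aaaabaaaabaabaa
   5 |   7 | aaaabaabaa
   6 |   3 | aaabaaaabaabaa
   7 |   8 | aaabaabaa
   8 |  12 | aabaa
   9 |   4 | aabaaaabaabaa
  10 |   9 | aabaabaa
  11 |  13 | abaa
  12 |   5 | abaaaabaabaa
  13 |  10 | abaabaa
  14 |  14 | baa
  15 |   6 | baaaabaabaa
  16 |  11 | baabaa

SA = [16, 15, 0, 1, 2, 7, 3, 8, 12, 4, 9, 13, 5, 10, 14, 6, 11]
[i] adj suffixes → lcp
  [1] 16/15 → 1 ('a')
  [2] 15/0 → 2 ('aa')
  [3] 0/1 → 5 ('aaaaa')
  [4] 1/2 → 4 ('aaaa')
  [5] 2/7 → 7 ('aaaabaa')
  [6] 7/3 → 3 ('aaa')
  [7] 3/8 → 6 ('aaabaa')
  [8] 8/12 → 2 ('aa')
  [9] 12/4 → 5 ('aabaa')
  [10] 4/9 → 5 ('aabaa')
  [11] 9/13 → 1 ('a')
  [12] 13/5 → 4 ('abaa')
  [13] 5/10 → 4 ('abaa')
  [14] 10/14 → 0 ('')
  [15] 14/6 → 3 ('baa')
  [16] 6/11 → 3 ('baa')

n(n+1)/2 = 17·18/2 = 153
Σ LCP = 0 + 1 + 2 + 5 + 4 + 7 + 3 + 6 + 2 + 5 + 5 + 1 + 4 + 4 + 0 + 3 + 3 = 55
distinct = 153 − 55 = 98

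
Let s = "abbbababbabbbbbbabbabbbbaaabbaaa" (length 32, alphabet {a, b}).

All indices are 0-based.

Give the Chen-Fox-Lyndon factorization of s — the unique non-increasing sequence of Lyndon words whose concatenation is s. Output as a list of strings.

["abbb", "ababbabbbbbbabbabbbb", "aaabb", "a", "a", "a"]

emit factor 1: 'abbb' (i=0, period=4)
emit factor 2: 'ababbabbbbbbabbabbbb' (i=4, period=20)
emit factor 3: 'aaabb' (i=24, period=5)
emit factor 4: 'a' (i=29, period=1)
emit factor 5: 'a' (i=30, period=1)
emit factor 6: 'a' (i=31, period=1)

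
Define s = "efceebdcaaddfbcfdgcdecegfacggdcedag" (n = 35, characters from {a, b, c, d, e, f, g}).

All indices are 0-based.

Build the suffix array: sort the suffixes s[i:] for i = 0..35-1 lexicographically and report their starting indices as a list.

[8, 25, 9, 33, 13, 5, 7, 18, 30, 2, 21, 14, 26, 32, 6, 29, 10, 19, 11, 16, 4, 20, 31, 3, 0, 22, 24, 12, 1, 15, 34, 17, 28, 23, 27]

sorted suffixes:
  #0 SA[0]=8  'aaddfbcfdgcdecegfacggdcedag'
  #1 SA[1]=25  'acggdcedag'
  #2 SA[2]=9  'addfbcfdgcdecegfacggdcedag'
  #3 SA[3]=33  'ag'
  #4 SA[4]=13  'bcfdgcdecegfacggdcedag'
  #5 SA[5]=5  'bdcaaddfbcfdgcdecegfacggdcedag'
  #6 SA[6]=7  'caaddfbcfdgcdecegfacggdcedag'
  #7 SA[7]=18  'cdecegfacggdcedag'
  #8 SA[8]=30  'cedag'
  #9 SA[9]=2  'ceebdcaaddfbcfdgcdecegfacggdcedag'
  #10 SA[10]=21  'cegfacggdcedag'
  #11 SA[11]=14  'cfdgcdecegfacggdcedag'
  #12 SA[12]=26  'cggdcedag'
  #13 SA[13]=32  'dag'
  #14 SA[14]=6  'dcaaddfbcfdgcdecegfacggdcedag'
  #15 SA[15]=29  'dcedag'
  #16 SA[16]=10  'ddfbcfdgcdecegfacggdcedag'
  #17 SA[17]=19  'decegfacggdcedag'
  #18 SA[18]=11  'dfbcfdgcdecegfacggdcedag'
  #19 SA[19]=16  'dgcdecegfacggdcedag'
  #20 SA[20]=4  'ebdcaaddfbcfdgcdecegfacggdcedag'
  #21 SA[21]=20  'ecegfacggdcedag'
  #22 SA[22]=31  'edag'
  #23 SA[23]=3  'eebdcaaddfbcfdgcdecegfacggdcedag'
  #24 SA[24]=0  'efceebdcaaddfbcfdgcdecegfacggdcedag'
  #25 SA[25]=22  'egfacggdcedag'
  #26 SA[26]=24  'facggdcedag'
  #27 SA[27]=12  'fbcfdgcdecegfacggdcedag'
  #28 SA[28]=1  'fceebdcaaddfbcfdgcdecegfacggdcedag'
  #29 SA[29]=15  'fdgcdecegfacggdcedag'
  #30 SA[30]=34  'g'
  #31 SA[31]=17  'gcdecegfacggdcedag'
  #32 SA[32]=28  'gdcedag'
  #33 SA[33]=23  'gfacggdcedag'
  #34 SA[34]=27  'ggdcedag'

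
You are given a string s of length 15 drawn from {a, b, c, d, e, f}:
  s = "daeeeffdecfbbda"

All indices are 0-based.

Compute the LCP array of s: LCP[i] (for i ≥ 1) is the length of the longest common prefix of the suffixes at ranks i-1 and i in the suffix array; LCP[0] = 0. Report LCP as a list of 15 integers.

rank→(start, suffix):
  0 → (14, 'a')
  1 → (1, 'aeeeffdecfbbda')
  2 → (11, 'bbda')
  3 → (12, 'bda')
  4 → (9, 'cfbbda')
  5 → (13, 'da')
  6 → (0, 'daeeeffdecfbbda')
  7 → (7, 'decfbbda')
  8 → (8, 'ecfbbda')
  9 → (2, 'eeeffdecfbbda')
  10 → (3, 'eeffdecfbbda')
  11 → (4, 'effdecfbbda')
  12 → (10, 'fbbda')
  13 → (6, 'fdecfbbda')
  14 → (5, 'ffdecfbbda')

SA = [14, 1, 11, 12, 9, 13, 0, 7, 8, 2, 3, 4, 10, 6, 5]
[i] adj suffixes → lcp
  [1] 14/1 → 1 ('a')
  [2] 1/11 → 0 ('')
  [3] 11/12 → 1 ('b')
  [4] 12/9 → 0 ('')
  [5] 9/13 → 0 ('')
  [6] 13/0 → 2 ('da')
  [7] 0/7 → 1 ('d')
  [8] 7/8 → 0 ('')
  [9] 8/2 → 1 ('e')
  [10] 2/3 → 2 ('ee')
  [11] 3/4 → 1 ('e')
  [12] 4/10 → 0 ('')
  [13] 10/6 → 1 ('f')
  [14] 6/5 → 1 ('f')

[0, 1, 0, 1, 0, 0, 2, 1, 0, 1, 2, 1, 0, 1, 1]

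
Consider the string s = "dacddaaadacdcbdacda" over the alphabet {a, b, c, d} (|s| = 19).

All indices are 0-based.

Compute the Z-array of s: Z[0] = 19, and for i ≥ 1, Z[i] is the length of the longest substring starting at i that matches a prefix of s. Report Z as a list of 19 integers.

Z[0]=19
i=1: fresh scan; Z[1]=0
i=2: fresh scan; Z[2]=0
i=3: fresh scan; Z[3]=1 grow→box=[3,4)
i=4: fresh scan; Z[4]=2 grow→box=[4,6)
i=5: min(r-i=1, Z[1]=0)=0; Z[5]=0
i=6: fresh scan; Z[6]=0
i=7: fresh scan; Z[7]=0
i=8: fresh scan; Z[8]=4 grow→box=[8,12)
i=9: min(r-i=3, Z[1]=0)=0; Z[9]=0
i=10: min(r-i=2, Z[2]=0)=0; Z[10]=0
i=11: min(r-i=1, Z[3]=1)=1; Z[11]=1
i=12: fresh scan; Z[12]=0
i=13: fresh scan; Z[13]=0
i=14: fresh scan; Z[14]=4 grow→box=[14,18)
i=15: min(r-i=3, Z[1]=0)=0; Z[15]=0
i=16: min(r-i=2, Z[2]=0)=0; Z[16]=0
i=17: min(r-i=1, Z[3]=1)=1; Z[17]=2 grow→box=[17,19)
i=18: min(r-i=1, Z[1]=0)=0; Z[18]=0

[19, 0, 0, 1, 2, 0, 0, 0, 4, 0, 0, 1, 0, 0, 4, 0, 0, 2, 0]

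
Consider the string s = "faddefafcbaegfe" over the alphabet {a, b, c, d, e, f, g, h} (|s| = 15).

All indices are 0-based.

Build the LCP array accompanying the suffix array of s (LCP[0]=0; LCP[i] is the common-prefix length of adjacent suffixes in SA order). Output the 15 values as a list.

[0, 1, 1, 0, 0, 0, 1, 0, 1, 1, 0, 2, 1, 1, 0]

rank→(start, suffix):
  0 → (1, 'addefafcbaegfe')
  1 → (10, 'aegfe')
  2 → (6, 'afcbaegfe')
  3 → (9, 'baegfe')
  4 → (8, 'cbaegfe')
  5 → (2, 'ddefafcbaegfe')
  6 → (3, 'defafcbaegfe')
  7 → (14, 'e')
  8 → (4, 'efafcbaegfe')
  9 → (11, 'egfe')
  10 → (0, 'faddefafcbaegfe')
  11 → (5, 'fafcbaegfe')
  12 → (7, 'fcbaegfe')
  13 → (13, 'fe')
  14 → (12, 'gfe')

SA = [1, 10, 6, 9, 8, 2, 3, 14, 4, 11, 0, 5, 7, 13, 12]
i: (SA[i-1],SA[i]) lcp shared
  1: (1,10) 1 'a'
  2: (10,6) 1 'a'
  3: (6,9) 0 ''
  4: (9,8) 0 ''
  5: (8,2) 0 ''
  6: (2,3) 1 'd'
  7: (3,14) 0 ''
  8: (14,4) 1 'e'
  9: (4,11) 1 'e'
  10: (11,0) 0 ''
  11: (0,5) 2 'fa'
  12: (5,7) 1 'f'
  13: (7,13) 1 'f'
  14: (13,12) 0 ''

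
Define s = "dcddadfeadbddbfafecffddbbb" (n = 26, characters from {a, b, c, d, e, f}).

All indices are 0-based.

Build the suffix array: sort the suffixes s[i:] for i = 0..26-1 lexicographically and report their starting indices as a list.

rank→(start, suffix):
  0 → (8, 'adbddbfafecffddbbb')
  1 → (4, 'adfeadbddbfafecffddbbb')
  2 → (15, 'afecffddbbb')
  3 → (25, 'b')
  4 → (24, 'bb')
  5 → (23, 'bbb')
  6 → (10, 'bddbfafecffddbbb')
  7 → (13, 'bfafecffddbbb')
  8 → (1, 'cddadfeadbddbfafecffddbbb')
  9 → (18, 'cffddbbb')
  10 → (3, 'dadfeadbddbfafecffddbbb')
  11 → (22, 'dbbb')
  12 → (9, 'dbddbfafecffddbbb')
  13 → (12, 'dbfafecffddbbb')
  14 → (0, 'dcddadfeadbddbfafecffddbbb')
  15 → (2, 'ddadfeadbddbfafecffddbbb')
  16 → (21, 'ddbbb')
  17 → (11, 'ddbfafecffddbbb')
  18 → (5, 'dfeadbddbfafecffddbbb')
  19 → (7, 'eadbddbfafecffddbbb')
  20 → (17, 'ecffddbbb')
  21 → (14, 'fafecffddbbb')
  22 → (20, 'fddbbb')
  23 → (6, 'feadbddbfafecffddbbb')
  24 → (16, 'fecffddbbb')
  25 → (19, 'ffddbbb')

[8, 4, 15, 25, 24, 23, 10, 13, 1, 18, 3, 22, 9, 12, 0, 2, 21, 11, 5, 7, 17, 14, 20, 6, 16, 19]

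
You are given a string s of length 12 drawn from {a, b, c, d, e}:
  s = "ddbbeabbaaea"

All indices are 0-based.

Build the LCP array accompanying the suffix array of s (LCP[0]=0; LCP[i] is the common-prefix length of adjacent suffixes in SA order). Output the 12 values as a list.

[0, 1, 1, 1, 0, 1, 2, 1, 0, 1, 0, 2]

rank→(start, suffix):
  0 → (11, 'a')
  1 → (8, 'aaea')
  2 → (5, 'abbaaea')
  3 → (9, 'aea')
  4 → (7, 'baaea')
  5 → (6, 'bbaaea')
  6 → (2, 'bbeabbaaea')
  7 → (3, 'beabbaaea')
  8 → (1, 'dbbeabbaaea')
  9 → (0, 'ddbbeabbaaea')
  10 → (10, 'ea')
  11 → (4, 'eabbaaea')

SA = [11, 8, 5, 9, 7, 6, 2, 3, 1, 0, 10, 4]
rank  pair      lcp
   1  s[11:],s[8:]  1  'a'
   2  s[8:],s[5:]  1  'a'
   3  s[5:],s[9:]  1  'a'
   4  s[9:],s[7:]  0  ''
   5  s[7:],s[6:]  1  'b'
   6  s[6:],s[2:]  2  'bb'
   7  s[2:],s[3:]  1  'b'
   8  s[3:],s[1:]  0  ''
   9  s[1:],s[0:]  1  'd'
  10  s[0:],s[10:]  0  ''
  11  s[10:],s[4:]  2  'ea'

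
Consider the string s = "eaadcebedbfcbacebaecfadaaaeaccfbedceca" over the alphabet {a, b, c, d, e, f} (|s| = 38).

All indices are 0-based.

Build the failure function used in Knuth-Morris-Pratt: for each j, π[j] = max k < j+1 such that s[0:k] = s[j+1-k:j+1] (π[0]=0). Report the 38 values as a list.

π[0] = 0
j=1 s[j]='a': π[1]=0 (border '')
j=2 s[j]='a': π[2]=0 (border '')
j=3 s[j]='d': π[3]=0 (border '')
j=4 s[j]='c': π[4]=0 (border '')
j=5 s[j]='e': π[5]=1 (border 'e')
j=6 s[j]='b': k: 1→0; π[6]=0 (border '')
j=7 s[j]='e': π[7]=1 (border 'e')
j=8 s[j]='d': k: 1→0; π[8]=0 (border '')
j=9 s[j]='b': π[9]=0 (border '')
j=10 s[j]='f': π[10]=0 (border '')
j=11 s[j]='c': π[11]=0 (border '')
j=12 s[j]='b': π[12]=0 (border '')
j=13 s[j]='a': π[13]=0 (border '')
j=14 s[j]='c': π[14]=0 (border '')
j=15 s[j]='e': π[15]=1 (border 'e')
j=16 s[j]='b': k: 1→0; π[16]=0 (border '')
j=17 s[j]='a': π[17]=0 (border '')
j=18 s[j]='e': π[18]=1 (border 'e')
j=19 s[j]='c': k: 1→0; π[19]=0 (border '')
j=20 s[j]='f': π[20]=0 (border '')
j=21 s[j]='a': π[21]=0 (border '')
j=22 s[j]='d': π[22]=0 (border '')
j=23 s[j]='a': π[23]=0 (border '')
j=24 s[j]='a': π[24]=0 (border '')
j=25 s[j]='a': π[25]=0 (border '')
j=26 s[j]='e': π[26]=1 (border 'e')
j=27 s[j]='a': π[27]=2 (border 'ea')
j=28 s[j]='c': k: 2→0; π[28]=0 (border '')
j=29 s[j]='c': π[29]=0 (border '')
j=30 s[j]='f': π[30]=0 (border '')
j=31 s[j]='b': π[31]=0 (border '')
j=32 s[j]='e': π[32]=1 (border 'e')
j=33 s[j]='d': k: 1→0; π[33]=0 (border '')
j=34 s[j]='c': π[34]=0 (border '')
j=35 s[j]='e': π[35]=1 (border 'e')
j=36 s[j]='c': k: 1→0; π[36]=0 (border '')
j=37 s[j]='a': π[37]=0 (border '')

[0, 0, 0, 0, 0, 1, 0, 1, 0, 0, 0, 0, 0, 0, 0, 1, 0, 0, 1, 0, 0, 0, 0, 0, 0, 0, 1, 2, 0, 0, 0, 0, 1, 0, 0, 1, 0, 0]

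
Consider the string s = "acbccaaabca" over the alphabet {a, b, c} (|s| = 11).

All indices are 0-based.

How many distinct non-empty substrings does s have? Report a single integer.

sorted suffixes:
  #0 SA[0]=10  'a'
  #1 SA[1]=5  'aaabca'
  #2 SA[2]=6  'aabca'
  #3 SA[3]=7  'abca'
  #4 SA[4]=0  'acbccaaabca'
  #5 SA[5]=8  'bca'
  #6 SA[6]=2  'bccaaabca'
  #7 SA[7]=9  'ca'
  #8 SA[8]=4  'caaabca'
  #9 SA[9]=1  'cbccaaabca'
  #10 SA[10]=3  'ccaaabca'

SA = [10, 5, 6, 7, 0, 8, 2, 9, 4, 1, 3]
rank  pair      lcp
   1  s[10:],s[5:]  1  'a'
   2  s[5:],s[6:]  2  'aa'
   3  s[6:],s[7:]  1  'a'
   4  s[7:],s[0:]  1  'a'
   5  s[0:],s[8:]  0  ''
   6  s[8:],s[2:]  2  'bc'
   7  s[2:],s[9:]  0  ''
   8  s[9:],s[4:]  2  'ca'
   9  s[4:],s[1:]  1  'c'
  10  s[1:],s[3:]  1  'c'

n(n+1)/2 = 11·12/2 = 66
Σ LCP = 0 + 1 + 2 + 1 + 1 + 0 + 2 + 0 + 2 + 1 + 1 = 11
distinct = 66 − 11 = 55

55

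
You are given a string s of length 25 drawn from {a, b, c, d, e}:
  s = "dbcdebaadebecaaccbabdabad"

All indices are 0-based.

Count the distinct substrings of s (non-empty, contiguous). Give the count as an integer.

rank→(start, suffix):
  0 → (13, 'aaccbabdabad')
  1 → (6, 'aadebecaaccbabdabad')
  2 → (21, 'abad')
  3 → (18, 'abdabad')
  4 → (14, 'accbabdabad')
  5 → (23, 'ad')
  6 → (7, 'adebecaaccbabdabad')
  7 → (5, 'baadebecaaccbabdabad')
  8 → (17, 'babdabad')
  9 → (22, 'bad')
  10 → (1, 'bcdebaadebecaaccbabdabad')
  11 → (19, 'bdabad')
  12 → (10, 'becaaccbabdabad')
  13 → (12, 'caaccbabdabad')
  14 → (16, 'cbabdabad')
  15 → (15, 'ccbabdabad')
  16 → (2, 'cdebaadebecaaccbabdabad')
  17 → (24, 'd')
  18 → (20, 'dabad')
  19 → (0, 'dbcdebaadebecaaccbabdabad')
  20 → (3, 'debaadebecaaccbabdabad')
  21 → (8, 'debecaaccbabdabad')
  22 → (4, 'ebaadebecaaccbabdabad')
  23 → (9, 'ebecaaccbabdabad')
  24 → (11, 'ecaaccbabdabad')

SA = [13, 6, 21, 18, 14, 23, 7, 5, 17, 22, 1, 19, 10, 12, 16, 15, 2, 24, 20, 0, 3, 8, 4, 9, 11]
i: (SA[i-1],SA[i]) lcp shared
  1: (13,6) 2 'aa'
  2: (6,21) 1 'a'
  3: (21,18) 2 'ab'
  4: (18,14) 1 'a'
  5: (14,23) 1 'a'
  6: (23,7) 2 'ad'
  7: (7,5) 0 ''
  8: (5,17) 2 'ba'
  9: (17,22) 2 'ba'
  10: (22,1) 1 'b'
  11: (1,19) 1 'b'
  12: (19,10) 1 'b'
  13: (10,12) 0 ''
  14: (12,16) 1 'c'
  15: (16,15) 1 'c'
  16: (15,2) 1 'c'
  17: (2,24) 0 ''
  18: (24,20) 1 'd'
  19: (20,0) 1 'd'
  20: (0,3) 1 'd'
  21: (3,8) 3 'deb'
  22: (8,4) 0 ''
  23: (4,9) 2 'eb'
  24: (9,11) 1 'e'

n(n+1)/2 = 25·26/2 = 325
Σ LCP = 0 + 2 + 1 + 2 + 1 + 1 + 2 + 0 + 2 + 2 + 1 + 1 + 1 + 0 + 1 + 1 + 1 + 0 + 1 + 1 + 1 + 3 + 0 + 2 + 1 = 28
distinct = 325 − 28 = 297

297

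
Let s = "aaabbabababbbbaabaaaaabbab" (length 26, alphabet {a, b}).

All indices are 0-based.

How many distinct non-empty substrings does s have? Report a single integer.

rank→(start, suffix):
  0 → (17, 'aaaaabbab')
  1 → (18, 'aaaabbab')
  2 → (19, 'aaabbab')
  3 → (0, 'aaabbabababbbbaabaaaaabbab')
  4 → (14, 'aabaaaaabbab')
  5 → (20, 'aabbab')
  6 → (1, 'aabbabababbbbaabaaaaabbab')
  7 → (24, 'ab')
  8 → (15, 'abaaaaabbab')
  9 → (5, 'abababbbbaabaaaaabbab')
  10 → (7, 'ababbbbaabaaaaabbab')
  11 → (21, 'abbab')
  12 → (2, 'abbabababbbbaabaaaaabbab')
  13 → (9, 'abbbbaabaaaaabbab')
  14 → (25, 'b')
  15 → (16, 'baaaaabbab')
  16 → (13, 'baabaaaaabbab')
  17 → (23, 'bab')
  18 → (4, 'babababbbbaabaaaaabbab')
  19 → (6, 'bababbbbaabaaaaabbab')
  20 → (8, 'babbbbaabaaaaabbab')
  21 → (12, 'bbaabaaaaabbab')
  22 → (22, 'bbab')
  23 → (3, 'bbabababbbbaabaaaaabbab')
  24 → (11, 'bbbaabaaaaabbab')
  25 → (10, 'bbbbaabaaaaabbab')

SA = [17, 18, 19, 0, 14, 20, 1, 24, 15, 5, 7, 21, 2, 9, 25, 16, 13, 23, 4, 6, 8, 12, 22, 3, 11, 10]
[i] adj suffixes → lcp
  [1] 17/18 → 4 ('aaaa')
  [2] 18/19 → 3 ('aaa')
  [3] 19/0 → 7 ('aaabbab')
  [4] 0/14 → 2 ('aa')
  [5] 14/20 → 3 ('aab')
  [6] 20/1 → 6 ('aabbab')
  [7] 1/24 → 1 ('a')
  [8] 24/15 → 2 ('ab')
  [9] 15/5 → 3 ('aba')
  [10] 5/7 → 4 ('abab')
  [11] 7/21 → 2 ('ab')
  [12] 21/2 → 5 ('abbab')
  [13] 2/9 → 3 ('abb')
  [14] 9/25 → 0 ('')
  [15] 25/16 → 1 ('b')
  [16] 16/13 → 3 ('baa')
  [17] 13/23 → 2 ('ba')
  [18] 23/4 → 3 ('bab')
  [19] 4/6 → 5 ('babab')
  [20] 6/8 → 3 ('bab')
  [21] 8/12 → 1 ('b')
  [22] 12/22 → 3 ('bba')
  [23] 22/3 → 4 ('bbab')
  [24] 3/11 → 2 ('bb')
  [25] 11/10 → 3 ('bbb')

n(n+1)/2 = 26·27/2 = 351
Σ LCP = 0 + 4 + 3 + 7 + 2 + 3 + 6 + 1 + 2 + 3 + 4 + 2 + 5 + 3 + 0 + 1 + 3 + 2 + 3 + 5 + 3 + 1 + 3 + 4 + 2 + 3 = 75
distinct = 351 − 75 = 276

276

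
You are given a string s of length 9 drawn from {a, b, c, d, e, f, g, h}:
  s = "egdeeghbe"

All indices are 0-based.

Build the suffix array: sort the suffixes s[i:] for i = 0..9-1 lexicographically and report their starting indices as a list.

[7, 2, 8, 3, 0, 4, 1, 5, 6]

sorted suffixes:
  #0 SA[0]=7  'be'
  #1 SA[1]=2  'deeghbe'
  #2 SA[2]=8  'e'
  #3 SA[3]=3  'eeghbe'
  #4 SA[4]=0  'egdeeghbe'
  #5 SA[5]=4  'eghbe'
  #6 SA[6]=1  'gdeeghbe'
  #7 SA[7]=5  'ghbe'
  #8 SA[8]=6  'hbe'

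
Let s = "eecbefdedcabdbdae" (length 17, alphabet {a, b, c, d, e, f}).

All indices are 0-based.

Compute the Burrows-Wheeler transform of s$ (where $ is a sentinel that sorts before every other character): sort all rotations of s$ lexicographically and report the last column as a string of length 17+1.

rank  rotation            last
    0  $eecbefdedcabdbdae  e
    1  abdbdae$eecbefdedc  c
    2  ae$eecbefdedcabdbd  d
    3  bdae$eecbefdedcabd  d
    4  bdbdae$eecbefdedca  a
    5  befdedcabdbdae$eec  c
    6  cabdbdae$eecbefded  d
    7  cbefdedcabdbdae$ee  e
    8  dae$eecbefdedcabdb  b
    9  dbdae$eecbefdedcab  b
   10  dcabdbdae$eecbefde  e
   11  dedcabdbdae$eecbef  f
   12  e$eecbefdedcabdbda  a
   13  ecbefdedcabdbdae$e  e
   14  edcabdbdae$eecbefd  d
   15  eecbefdedcabdbdae$  $
   16  efdedcabdbdae$eecb  b
   17  fdedcabdbdae$eecbe  e

ecddacdebbefaed$be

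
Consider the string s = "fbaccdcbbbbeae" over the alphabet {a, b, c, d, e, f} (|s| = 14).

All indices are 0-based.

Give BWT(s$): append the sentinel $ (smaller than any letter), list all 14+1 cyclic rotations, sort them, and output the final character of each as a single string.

rank  rotation         last
    0  $fbaccdcbbbbeae  e
    1  accdcbbbbeae$fb  b
    2  ae$fbaccdcbbbbe  e
    3  baccdcbbbbeae$f  f
    4  bbbbeae$fbaccdc  c
    5  bbbeae$fbaccdcb  b
    6  bbeae$fbaccdcbb  b
    7  beae$fbaccdcbbb  b
    8  cbbbbeae$fbaccd  d
    9  ccdcbbbbeae$fba  a
   10  cdcbbbbeae$fbac  c
   11  dcbbbbeae$fbacc  c
   12  e$fbaccdcbbbbea  a
   13  eae$fbaccdcbbbb  b
   14  fbaccdcbbbbeae$  $

ebefcbbbdaccab$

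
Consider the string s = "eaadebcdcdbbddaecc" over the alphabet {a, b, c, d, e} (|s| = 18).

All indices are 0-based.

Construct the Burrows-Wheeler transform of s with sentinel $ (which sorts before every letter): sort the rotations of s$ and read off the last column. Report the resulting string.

ceaddebcedbdccba$da

rank  rotation             last
    0  $eaadebcdcdbbddaecc  c
    1  aadebcdcdbbddaecc$e  e
    2  adebcdcdbbddaecc$ea  a
    3  aecc$eaadebcdcdbbdd  d
    4  bbddaecc$eaadebcdcd  d
    5  bcdcdbbddaecc$eaade  e
    6  bddaecc$eaadebcdcdb  b
    7  c$eaadebcdcdbbddaec  c
    8  cc$eaadebcdcdbbddae  e
    9  cdbbddaecc$eaadebcd  d
   10  cdcdbbddaecc$eaadeb  b
   11  daecc$eaadebcdcdbbd  d
   12  dbbddaecc$eaadebcdc  c
   13  dcdbbddaecc$eaadebc  c
   14  ddaecc$eaadebcdcdbb  b
   15  debcdcdbbddaecc$eaa  a
   16  eaadebcdcdbbddaecc$  $
   17  ebcdcdbbddaecc$eaad  d
   18  ecc$eaadebcdcdbbdda  a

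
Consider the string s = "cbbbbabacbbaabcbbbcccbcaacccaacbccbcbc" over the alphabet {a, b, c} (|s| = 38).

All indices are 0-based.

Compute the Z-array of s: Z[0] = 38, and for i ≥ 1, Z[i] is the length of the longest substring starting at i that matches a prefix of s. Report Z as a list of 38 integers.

Z[0]=38
i=1: outside box; Z[1]=0
i=2: outside box; Z[2]=0
i=3: outside box; Z[3]=0
i=4: outside box; Z[4]=0
i=5: outside box; Z[5]=0
i=6: outside box; Z[6]=0
i=7: outside box; Z[7]=0
i=8: outside box; Z[8]=3 scan→box=[8,11)
i=9: min(r-i=2, Z[1]=0)=0; Z[9]=0
i=10: min(r-i=1, Z[2]=0)=0; Z[10]=0
i=11: outside box; Z[11]=0
i=12: outside box; Z[12]=0
i=13: outside box; Z[13]=0
i=14: outside box; Z[14]=4 scan→box=[14,18)
i=15: min(r-i=3, Z[1]=0)=0; Z[15]=0
i=16: min(r-i=2, Z[2]=0)=0; Z[16]=0
i=17: min(r-i=1, Z[3]=0)=0; Z[17]=0
i=18: outside box; Z[18]=1 scan→box=[18,19)
i=19: outside box; Z[19]=1 scan→box=[19,20)
i=20: outside box; Z[20]=2 scan→box=[20,22)
i=21: min(r-i=1, Z[1]=0)=0; Z[21]=0
i=22: outside box; Z[22]=1 scan→box=[22,23)
i=23: outside box; Z[23]=0
i=24: outside box; Z[24]=0
i=25: outside box; Z[25]=1 scan→box=[25,26)
i=26: outside box; Z[26]=1 scan→box=[26,27)
i=27: outside box; Z[27]=1 scan→box=[27,28)
i=28: outside box; Z[28]=0
i=29: outside box; Z[29]=0
i=30: outside box; Z[30]=2 scan→box=[30,32)
i=31: min(r-i=1, Z[1]=0)=0; Z[31]=0
i=32: outside box; Z[32]=1 scan→box=[32,33)
i=33: outside box; Z[33]=2 scan→box=[33,35)
i=34: min(r-i=1, Z[1]=0)=0; Z[34]=0
i=35: outside box; Z[35]=2 scan→box=[35,37)
i=36: min(r-i=1, Z[1]=0)=0; Z[36]=0
i=37: outside box; Z[37]=1 scan→box=[37,38)

[38, 0, 0, 0, 0, 0, 0, 0, 3, 0, 0, 0, 0, 0, 4, 0, 0, 0, 1, 1, 2, 0, 1, 0, 0, 1, 1, 1, 0, 0, 2, 0, 1, 2, 0, 2, 0, 1]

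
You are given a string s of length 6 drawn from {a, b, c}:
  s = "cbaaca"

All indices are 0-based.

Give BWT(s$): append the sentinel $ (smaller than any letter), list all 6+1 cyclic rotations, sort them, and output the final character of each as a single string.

rank  rotation last
    0  $cbaaca  a
    1  a$cbaac  c
    2  aaca$cb  b
    3  aca$cba  a
    4  baaca$c  c
    5  ca$cbaa  a
    6  cbaaca$  $

acbaca$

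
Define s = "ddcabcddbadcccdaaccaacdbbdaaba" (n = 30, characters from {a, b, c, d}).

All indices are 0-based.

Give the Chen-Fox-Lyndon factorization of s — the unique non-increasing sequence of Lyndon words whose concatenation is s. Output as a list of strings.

emit factor 1: 'd' (i=0, period=1)
emit factor 2: 'd' (i=1, period=1)
emit factor 3: 'c' (i=2, period=1)
emit factor 4: 'abcddbadcccd' (i=3, period=12)
emit factor 5: 'aaccaacdbbd' (i=15, period=11)
emit factor 6: 'aab' (i=26, period=3)
emit factor 7: 'a' (i=29, period=1)

["d", "d", "c", "abcddbadcccd", "aaccaacdbbd", "aab", "a"]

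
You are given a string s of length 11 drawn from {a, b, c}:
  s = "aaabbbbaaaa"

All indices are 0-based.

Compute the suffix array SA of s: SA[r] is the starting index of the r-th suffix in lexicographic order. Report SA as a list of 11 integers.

rank→(start, suffix):
  0 → (10, 'a')
  1 → (9, 'aa')
  2 → (8, 'aaa')
  3 → (7, 'aaaa')
  4 → (0, 'aaabbbbaaaa')
  5 → (1, 'aabbbbaaaa')
  6 → (2, 'abbbbaaaa')
  7 → (6, 'baaaa')
  8 → (5, 'bbaaaa')
  9 → (4, 'bbbaaaa')
  10 → (3, 'bbbbaaaa')

[10, 9, 8, 7, 0, 1, 2, 6, 5, 4, 3]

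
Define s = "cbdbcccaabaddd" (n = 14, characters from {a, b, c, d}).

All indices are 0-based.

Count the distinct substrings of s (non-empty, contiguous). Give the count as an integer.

93

rank | idx | suffix
   0 |   7 | aabaddd
   1 |   8 | abaddd
   2 |  10 | addd
   3 |   9 | baddd
   4 |   3 | bcccaabaddd
   5 |   1 | bdbcccaabaddd
   6 |   6 | caabaddd
   7 |   0 | cbdbcccaabaddd
   8 |   5 | ccaabaddd
   9 |   4 | cccaabaddd
  10 |  13 | d
  11 |   2 | dbcccaabaddd
  12 |  12 | dd
  13 |  11 | ddd

SA = [7, 8, 10, 9, 3, 1, 6, 0, 5, 4, 13, 2, 12, 11]
i: (SA[i-1],SA[i]) lcp shared
  1: (7,8) 1 'a'
  2: (8,10) 1 'a'
  3: (10,9) 0 ''
  4: (9,3) 1 'b'
  5: (3,1) 1 'b'
  6: (1,6) 0 ''
  7: (6,0) 1 'c'
  8: (0,5) 1 'c'
  9: (5,4) 2 'cc'
  10: (4,13) 0 ''
  11: (13,2) 1 'd'
  12: (2,12) 1 'd'
  13: (12,11) 2 'dd'

n(n+1)/2 = 14·15/2 = 105
Σ LCP = 0 + 1 + 1 + 0 + 1 + 1 + 0 + 1 + 1 + 2 + 0 + 1 + 1 + 2 = 12
distinct = 105 − 12 = 93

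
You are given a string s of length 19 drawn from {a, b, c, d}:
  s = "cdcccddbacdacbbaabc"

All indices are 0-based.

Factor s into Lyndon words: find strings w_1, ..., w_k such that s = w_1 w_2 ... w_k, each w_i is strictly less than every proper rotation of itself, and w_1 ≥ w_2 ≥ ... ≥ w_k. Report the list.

emit factor 1: 'cd' (i=0, period=2)
emit factor 2: 'cccdd' (i=2, period=5)
emit factor 3: 'b' (i=7, period=1)
emit factor 4: 'acd' (i=8, period=3)
emit factor 5: 'acbb' (i=11, period=4)
emit factor 6: 'aabc' (i=15, period=4)

["cd", "cccdd", "b", "acd", "acbb", "aabc"]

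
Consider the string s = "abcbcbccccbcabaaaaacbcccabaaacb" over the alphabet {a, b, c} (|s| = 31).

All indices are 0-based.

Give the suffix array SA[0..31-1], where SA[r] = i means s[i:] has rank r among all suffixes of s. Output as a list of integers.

sorted suffixes:
  #0 SA[0]=14  'aaaaacbcccabaaacb'
  #1 SA[1]=15  'aaaacbcccabaaacb'
  #2 SA[2]=26  'aaacb'
  #3 SA[3]=16  'aaacbcccabaaacb'
  #4 SA[4]=27  'aacb'
  #5 SA[5]=17  'aacbcccabaaacb'
  #6 SA[6]=12  'abaaaaacbcccabaaacb'
  #7 SA[7]=24  'abaaacb'
  #8 SA[8]=0  'abcbcbccccbcabaaaaacbcccabaaacb'
  #9 SA[9]=28  'acb'
  #10 SA[10]=18  'acbcccabaaacb'
  #11 SA[11]=30  'b'
  #12 SA[12]=13  'baaaaacbcccabaaacb'
  #13 SA[13]=25  'baaacb'
  #14 SA[14]=10  'bcabaaaaacbcccabaaacb'
  #15 SA[15]=1  'bcbcbccccbcabaaaaacbcccabaaacb'
  #16 SA[16]=3  'bcbccccbcabaaaaacbcccabaaacb'
  #17 SA[17]=20  'bcccabaaacb'
  #18 SA[18]=5  'bccccbcabaaaaacbcccabaaacb'
  #19 SA[19]=11  'cabaaaaacbcccabaaacb'
  #20 SA[20]=23  'cabaaacb'
  #21 SA[21]=29  'cb'
  #22 SA[22]=9  'cbcabaaaaacbcccabaaacb'
  #23 SA[23]=2  'cbcbccccbcabaaaaacbcccabaaacb'
  #24 SA[24]=19  'cbcccabaaacb'
  #25 SA[25]=4  'cbccccbcabaaaaacbcccabaaacb'
  #26 SA[26]=22  'ccabaaacb'
  #27 SA[27]=8  'ccbcabaaaaacbcccabaaacb'
  #28 SA[28]=21  'cccabaaacb'
  #29 SA[29]=7  'cccbcabaaaaacbcccabaaacb'
  #30 SA[30]=6  'ccccbcabaaaaacbcccabaaacb'

[14, 15, 26, 16, 27, 17, 12, 24, 0, 28, 18, 30, 13, 25, 10, 1, 3, 20, 5, 11, 23, 29, 9, 2, 19, 4, 22, 8, 21, 7, 6]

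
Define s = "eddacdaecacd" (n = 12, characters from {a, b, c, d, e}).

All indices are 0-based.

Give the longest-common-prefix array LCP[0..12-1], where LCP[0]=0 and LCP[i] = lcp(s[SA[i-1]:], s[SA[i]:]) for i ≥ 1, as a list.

[0, 3, 1, 0, 1, 2, 0, 1, 2, 1, 0, 1]

rank→(start, suffix):
  0 → (9, 'acd')
  1 → (3, 'acdaecacd')
  2 → (6, 'aecacd')
  3 → (8, 'cacd')
  4 → (10, 'cd')
  5 → (4, 'cdaecacd')
  6 → (11, 'd')
  7 → (2, 'dacdaecacd')
  8 → (5, 'daecacd')
  9 → (1, 'ddacdaecacd')
  10 → (7, 'ecacd')
  11 → (0, 'eddacdaecacd')

SA = [9, 3, 6, 8, 10, 4, 11, 2, 5, 1, 7, 0]
i: (SA[i-1],SA[i]) lcp shared
  1: (9,3) 3 'acd'
  2: (3,6) 1 'a'
  3: (6,8) 0 ''
  4: (8,10) 1 'c'
  5: (10,4) 2 'cd'
  6: (4,11) 0 ''
  7: (11,2) 1 'd'
  8: (2,5) 2 'da'
  9: (5,1) 1 'd'
  10: (1,7) 0 ''
  11: (7,0) 1 'e'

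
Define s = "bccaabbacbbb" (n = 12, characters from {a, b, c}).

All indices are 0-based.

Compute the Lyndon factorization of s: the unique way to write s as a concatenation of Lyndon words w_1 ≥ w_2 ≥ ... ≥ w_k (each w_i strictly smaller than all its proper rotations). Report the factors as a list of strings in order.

emit factor 1: 'bcc' (i=0, period=3)
emit factor 2: 'aabbacbbb' (i=3, period=9)

["bcc", "aabbacbbb"]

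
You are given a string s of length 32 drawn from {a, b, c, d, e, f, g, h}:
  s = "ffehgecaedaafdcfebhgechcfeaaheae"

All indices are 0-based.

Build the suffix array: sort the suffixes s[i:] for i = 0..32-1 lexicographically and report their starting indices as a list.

rank→(start, suffix):
  0 → (10, 'aafdcfebhgechcfeaaheae')
  1 → (26, 'aaheae')
  2 → (30, 'ae')
  3 → (7, 'aedaafdcfebhgechcfeaaheae')
  4 → (11, 'afdcfebhgechcfeaaheae')
  5 → (27, 'aheae')
  6 → (17, 'bhgechcfeaaheae')
  7 → (6, 'caedaafdcfebhgechcfeaaheae')
  8 → (23, 'cfeaaheae')
  9 → (14, 'cfebhgechcfeaaheae')
  10 → (21, 'chcfeaaheae')
  11 → (9, 'daafdcfebhgechcfeaaheae')
  12 → (13, 'dcfebhgechcfeaaheae')
  13 → (31, 'e')
  14 → (25, 'eaaheae')
  15 → (29, 'eae')
  16 → (16, 'ebhgechcfeaaheae')
  17 → (5, 'ecaedaafdcfebhgechcfeaaheae')
  18 → (20, 'echcfeaaheae')
  19 → (8, 'edaafdcfebhgechcfeaaheae')
  20 → (2, 'ehgecaedaafdcfebhgechcfeaaheae')
  21 → (12, 'fdcfebhgechcfeaaheae')
  22 → (24, 'feaaheae')
  23 → (15, 'febhgechcfeaaheae')
  24 → (1, 'fehgecaedaafdcfebhgechcfeaaheae')
  25 → (0, 'ffehgecaedaafdcfebhgechcfeaaheae')
  26 → (4, 'gecaedaafdcfebhgechcfeaaheae')
  27 → (19, 'gechcfeaaheae')
  28 → (22, 'hcfeaaheae')
  29 → (28, 'heae')
  30 → (3, 'hgecaedaafdcfebhgechcfeaaheae')
  31 → (18, 'hgechcfeaaheae')

[10, 26, 30, 7, 11, 27, 17, 6, 23, 14, 21, 9, 13, 31, 25, 29, 16, 5, 20, 8, 2, 12, 24, 15, 1, 0, 4, 19, 22, 28, 3, 18]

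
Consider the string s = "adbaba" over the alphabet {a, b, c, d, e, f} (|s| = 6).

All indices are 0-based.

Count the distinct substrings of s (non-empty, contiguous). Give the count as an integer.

17

rank | idx | suffix
   0 |   5 | a
   1 |   3 | aba
   2 |   0 | adbaba
   3 |   4 | ba
   4 |   2 | baba
   5 |   1 | dbaba

SA = [5, 3, 0, 4, 2, 1]
[i] adj suffixes → lcp
  [1] 5/3 → 1 ('a')
  [2] 3/0 → 1 ('a')
  [3] 0/4 → 0 ('')
  [4] 4/2 → 2 ('ba')
  [5] 2/1 → 0 ('')

n(n+1)/2 = 6·7/2 = 21
Σ LCP = 0 + 1 + 1 + 0 + 2 + 0 = 4
distinct = 21 − 4 = 17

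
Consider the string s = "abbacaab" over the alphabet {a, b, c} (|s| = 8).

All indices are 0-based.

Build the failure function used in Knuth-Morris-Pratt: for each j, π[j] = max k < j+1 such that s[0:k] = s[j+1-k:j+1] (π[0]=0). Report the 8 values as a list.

π[0] = 0
j=1 s[j]='b': π[1]=0 (border '')
j=2 s[j]='b': π[2]=0 (border '')
j=3 s[j]='a': π[3]=1 (border 'a')
j=4 s[j]='c': k: 1→0; π[4]=0 (border '')
j=5 s[j]='a': π[5]=1 (border 'a')
j=6 s[j]='a': k: 1→0; π[6]=1 (border 'a')
j=7 s[j]='b': π[7]=2 (border 'ab')

[0, 0, 0, 1, 0, 1, 1, 2]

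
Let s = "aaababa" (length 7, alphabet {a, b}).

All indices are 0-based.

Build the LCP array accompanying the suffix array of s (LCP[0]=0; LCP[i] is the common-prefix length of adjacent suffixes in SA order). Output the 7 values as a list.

sorted suffixes:
  #0 SA[0]=6  'a'
  #1 SA[1]=0  'aaababa'
  #2 SA[2]=1  'aababa'
  #3 SA[3]=4  'aba'
  #4 SA[4]=2  'ababa'
  #5 SA[5]=5  'ba'
  #6 SA[6]=3  'baba'

SA = [6, 0, 1, 4, 2, 5, 3]
i: (SA[i-1],SA[i]) lcp shared
  1: (6,0) 1 'a'
  2: (0,1) 2 'aa'
  3: (1,4) 1 'a'
  4: (4,2) 3 'aba'
  5: (2,5) 0 ''
  6: (5,3) 2 'ba'

[0, 1, 2, 1, 3, 0, 2]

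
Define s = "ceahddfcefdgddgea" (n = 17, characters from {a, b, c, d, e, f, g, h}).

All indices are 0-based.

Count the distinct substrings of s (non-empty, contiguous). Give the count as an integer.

sorted suffixes:
  #0 SA[0]=16  'a'
  #1 SA[1]=2  'ahddfcefdgddgea'
  #2 SA[2]=0  'ceahddfcefdgddgea'
  #3 SA[3]=7  'cefdgddgea'
  #4 SA[4]=4  'ddfcefdgddgea'
  #5 SA[5]=12  'ddgea'
  #6 SA[6]=5  'dfcefdgddgea'
  #7 SA[7]=10  'dgddgea'
  #8 SA[8]=13  'dgea'
  #9 SA[9]=15  'ea'
  #10 SA[10]=1  'eahddfcefdgddgea'
  #11 SA[11]=8  'efdgddgea'
  #12 SA[12]=6  'fcefdgddgea'
  #13 SA[13]=9  'fdgddgea'
  #14 SA[14]=11  'gddgea'
  #15 SA[15]=14  'gea'
  #16 SA[16]=3  'hddfcefdgddgea'

SA = [16, 2, 0, 7, 4, 12, 5, 10, 13, 15, 1, 8, 6, 9, 11, 14, 3]
[i] adj suffixes → lcp
  [1] 16/2 → 1 ('a')
  [2] 2/0 → 0 ('')
  [3] 0/7 → 2 ('ce')
  [4] 7/4 → 0 ('')
  [5] 4/12 → 2 ('dd')
  [6] 12/5 → 1 ('d')
  [7] 5/10 → 1 ('d')
  [8] 10/13 → 2 ('dg')
  [9] 13/15 → 0 ('')
  [10] 15/1 → 2 ('ea')
  [11] 1/8 → 1 ('e')
  [12] 8/6 → 0 ('')
  [13] 6/9 → 1 ('f')
  [14] 9/11 → 0 ('')
  [15] 11/14 → 1 ('g')
  [16] 14/3 → 0 ('')

n(n+1)/2 = 17·18/2 = 153
Σ LCP = 0 + 1 + 0 + 2 + 0 + 2 + 1 + 1 + 2 + 0 + 2 + 1 + 0 + 1 + 0 + 1 + 0 = 14
distinct = 153 − 14 = 139

139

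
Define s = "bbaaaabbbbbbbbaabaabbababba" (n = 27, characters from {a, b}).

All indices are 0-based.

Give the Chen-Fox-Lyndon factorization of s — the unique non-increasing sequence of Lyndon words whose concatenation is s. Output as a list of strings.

["b", "b", "aaaabbbbbbbbaabaabbababb", "a"]

emit factor 1: 'b' (i=0, period=1)
emit factor 2: 'b' (i=1, period=1)
emit factor 3: 'aaaabbbbbbbbaabaabbababb' (i=2, period=24)
emit factor 4: 'a' (i=26, period=1)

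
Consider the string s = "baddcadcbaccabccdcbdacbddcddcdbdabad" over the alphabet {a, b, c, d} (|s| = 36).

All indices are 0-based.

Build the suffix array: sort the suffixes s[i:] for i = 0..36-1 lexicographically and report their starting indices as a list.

[32, 12, 20, 9, 34, 5, 1, 8, 33, 0, 13, 30, 18, 22, 11, 4, 7, 17, 21, 10, 14, 28, 15, 25, 35, 31, 19, 29, 3, 6, 16, 27, 24, 2, 26, 23]

rank→(start, suffix):
  0 → (32, 'abad')
  1 → (12, 'abccdcbdacbddcddcdbdabad')
  2 → (20, 'acbddcddcdbdabad')
  3 → (9, 'accabccdcbdacbddcddcdbdabad')
  4 → (34, 'ad')
  5 → (5, 'adcbaccabccdcbdacbddcddcdbdabad')
  6 → (1, 'addcadcbaccabccdcbdacbddcddcdbdabad')
  7 → (8, 'baccabccdcbdacbddcddcdbdabad')
  8 → (33, 'bad')
  9 → (0, 'baddcadcbaccabccdcbdacbddcddcdbdabad')
  10 → (13, 'bccdcbdacbddcddcdbdabad')
  11 → (30, 'bdabad')
  12 → (18, 'bdacbddcddcdbdabad')
  13 → (22, 'bddcddcdbdabad')
  14 → (11, 'cabccdcbdacbddcddcdbdabad')
  15 → (4, 'cadcbaccabccdcbdacbddcddcdbdabad')
  16 → (7, 'cbaccabccdcbdacbddcddcdbdabad')
  17 → (17, 'cbdacbddcddcdbdabad')
  18 → (21, 'cbddcddcdbdabad')
  19 → (10, 'ccabccdcbdacbddcddcdbdabad')
  20 → (14, 'ccdcbdacbddcddcdbdabad')
  21 → (28, 'cdbdabad')
  22 → (15, 'cdcbdacbddcddcdbdabad')
  23 → (25, 'cddcdbdabad')
  24 → (35, 'd')
  25 → (31, 'dabad')
  26 → (19, 'dacbddcddcdbdabad')
  27 → (29, 'dbdabad')
  28 → (3, 'dcadcbaccabccdcbdacbddcddcdbdabad')
  29 → (6, 'dcbaccabccdcbdacbddcddcdbdabad')
  30 → (16, 'dcbdacbddcddcdbdabad')
  31 → (27, 'dcdbdabad')
  32 → (24, 'dcddcdbdabad')
  33 → (2, 'ddcadcbaccabccdcbdacbddcddcdbdabad')
  34 → (26, 'ddcdbdabad')
  35 → (23, 'ddcddcdbdabad')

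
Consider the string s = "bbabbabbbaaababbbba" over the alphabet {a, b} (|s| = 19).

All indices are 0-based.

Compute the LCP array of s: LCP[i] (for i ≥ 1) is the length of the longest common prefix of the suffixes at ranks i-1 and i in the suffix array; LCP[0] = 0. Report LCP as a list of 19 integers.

rank→(start, suffix):
  0 → (18, 'a')
  1 → (9, 'aaababbbba')
  2 → (10, 'aababbbba')
  3 → (11, 'ababbbba')
  4 → (2, 'abbabbbaaababbbba')
  5 → (5, 'abbbaaababbbba')
  6 → (13, 'abbbba')
  7 → (17, 'ba')
  8 → (8, 'baaababbbba')
  9 → (1, 'babbabbbaaababbbba')
  10 → (4, 'babbbaaababbbba')
  11 → (12, 'babbbba')
  12 → (16, 'bba')
  13 → (7, 'bbaaababbbba')
  14 → (0, 'bbabbabbbaaababbbba')
  15 → (3, 'bbabbbaaababbbba')
  16 → (15, 'bbba')
  17 → (6, 'bbbaaababbbba')
  18 → (14, 'bbbba')

SA = [18, 9, 10, 11, 2, 5, 13, 17, 8, 1, 4, 12, 16, 7, 0, 3, 15, 6, 14]
rank  pair      lcp
   1  s[18:],s[9:]  1  'a'
   2  s[9:],s[10:]  2  'aa'
   3  s[10:],s[11:]  1  'a'
   4  s[11:],s[2:]  2  'ab'
   5  s[2:],s[5:]  3  'abb'
   6  s[5:],s[13:]  4  'abbb'
   7  s[13:],s[17:]  0  ''
   8  s[17:],s[8:]  2  'ba'
   9  s[8:],s[1:]  2  'ba'
  10  s[1:],s[4:]  4  'babb'
  11  s[4:],s[12:]  5  'babbb'
  12  s[12:],s[16:]  1  'b'
  13  s[16:],s[7:]  3  'bba'
  14  s[7:],s[0:]  3  'bba'
  15  s[0:],s[3:]  5  'bbabb'
  16  s[3:],s[15:]  2  'bb'
  17  s[15:],s[6:]  4  'bbba'
  18  s[6:],s[14:]  3  'bbb'

[0, 1, 2, 1, 2, 3, 4, 0, 2, 2, 4, 5, 1, 3, 3, 5, 2, 4, 3]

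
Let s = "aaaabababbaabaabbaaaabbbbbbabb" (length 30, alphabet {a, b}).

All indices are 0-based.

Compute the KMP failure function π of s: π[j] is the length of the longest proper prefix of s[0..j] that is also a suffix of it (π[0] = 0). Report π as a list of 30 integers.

π[0] = 0
j=1 s[j]='a': π[1]=1 (border 'a')
j=2 s[j]='a': π[2]=2 (border 'aa')
j=3 s[j]='a': π[3]=3 (border 'aaa')
j=4 s[j]='b': k: 3→2→1→0; π[4]=0 (border '')
j=5 s[j]='a': π[5]=1 (border 'a')
j=6 s[j]='b': k: 1→0; π[6]=0 (border '')
j=7 s[j]='a': π[7]=1 (border 'a')
j=8 s[j]='b': k: 1→0; π[8]=0 (border '')
j=9 s[j]='b': π[9]=0 (border '')
j=10 s[j]='a': π[10]=1 (border 'a')
j=11 s[j]='a': π[11]=2 (border 'aa')
j=12 s[j]='b': k: 2→1→0; π[12]=0 (border '')
j=13 s[j]='a': π[13]=1 (border 'a')
j=14 s[j]='a': π[14]=2 (border 'aa')
j=15 s[j]='b': k: 2→1→0; π[15]=0 (border '')
j=16 s[j]='b': π[16]=0 (border '')
j=17 s[j]='a': π[17]=1 (border 'a')
j=18 s[j]='a': π[18]=2 (border 'aa')
j=19 s[j]='a': π[19]=3 (border 'aaa')
j=20 s[j]='a': π[20]=4 (border 'aaaa')
j=21 s[j]='b': π[21]=5 (border 'aaaab')
j=22 s[j]='b': k: 5→0; π[22]=0 (border '')
j=23 s[j]='b': π[23]=0 (border '')
j=24 s[j]='b': π[24]=0 (border '')
j=25 s[j]='b': π[25]=0 (border '')
j=26 s[j]='b': π[26]=0 (border '')
j=27 s[j]='a': π[27]=1 (border 'a')
j=28 s[j]='b': k: 1→0; π[28]=0 (border '')
j=29 s[j]='b': π[29]=0 (border '')

[0, 1, 2, 3, 0, 1, 0, 1, 0, 0, 1, 2, 0, 1, 2, 0, 0, 1, 2, 3, 4, 5, 0, 0, 0, 0, 0, 1, 0, 0]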